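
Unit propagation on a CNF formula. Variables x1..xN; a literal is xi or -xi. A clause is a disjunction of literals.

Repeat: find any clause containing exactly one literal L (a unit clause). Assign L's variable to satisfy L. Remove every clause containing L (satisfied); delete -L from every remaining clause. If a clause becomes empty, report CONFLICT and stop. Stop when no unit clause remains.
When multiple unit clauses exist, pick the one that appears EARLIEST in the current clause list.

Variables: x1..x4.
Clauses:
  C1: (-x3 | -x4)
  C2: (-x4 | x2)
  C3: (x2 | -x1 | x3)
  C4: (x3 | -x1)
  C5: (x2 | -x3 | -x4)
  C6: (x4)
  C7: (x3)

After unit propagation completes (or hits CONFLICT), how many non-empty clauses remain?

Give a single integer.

Answer: 3

Derivation:
unit clause [4] forces x4=T; simplify:
  drop -4 from [-3, -4] -> [-3]
  drop -4 from [-4, 2] -> [2]
  drop -4 from [2, -3, -4] -> [2, -3]
  satisfied 1 clause(s); 6 remain; assigned so far: [4]
unit clause [-3] forces x3=F; simplify:
  drop 3 from [2, -1, 3] -> [2, -1]
  drop 3 from [3, -1] -> [-1]
  drop 3 from [3] -> [] (empty!)
  satisfied 2 clause(s); 4 remain; assigned so far: [3, 4]
CONFLICT (empty clause)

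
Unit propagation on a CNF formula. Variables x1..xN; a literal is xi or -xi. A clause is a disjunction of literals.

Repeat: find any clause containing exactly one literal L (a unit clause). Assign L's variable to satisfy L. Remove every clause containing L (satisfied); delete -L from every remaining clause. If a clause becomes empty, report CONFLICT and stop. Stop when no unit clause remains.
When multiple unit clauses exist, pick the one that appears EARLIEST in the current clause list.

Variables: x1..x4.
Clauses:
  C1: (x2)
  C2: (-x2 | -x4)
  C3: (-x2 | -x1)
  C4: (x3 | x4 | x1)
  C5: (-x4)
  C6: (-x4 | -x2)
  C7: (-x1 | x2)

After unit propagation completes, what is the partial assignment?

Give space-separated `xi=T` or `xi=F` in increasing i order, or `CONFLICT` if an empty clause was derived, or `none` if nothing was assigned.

unit clause [2] forces x2=T; simplify:
  drop -2 from [-2, -4] -> [-4]
  drop -2 from [-2, -1] -> [-1]
  drop -2 from [-4, -2] -> [-4]
  satisfied 2 clause(s); 5 remain; assigned so far: [2]
unit clause [-4] forces x4=F; simplify:
  drop 4 from [3, 4, 1] -> [3, 1]
  satisfied 3 clause(s); 2 remain; assigned so far: [2, 4]
unit clause [-1] forces x1=F; simplify:
  drop 1 from [3, 1] -> [3]
  satisfied 1 clause(s); 1 remain; assigned so far: [1, 2, 4]
unit clause [3] forces x3=T; simplify:
  satisfied 1 clause(s); 0 remain; assigned so far: [1, 2, 3, 4]

Answer: x1=F x2=T x3=T x4=F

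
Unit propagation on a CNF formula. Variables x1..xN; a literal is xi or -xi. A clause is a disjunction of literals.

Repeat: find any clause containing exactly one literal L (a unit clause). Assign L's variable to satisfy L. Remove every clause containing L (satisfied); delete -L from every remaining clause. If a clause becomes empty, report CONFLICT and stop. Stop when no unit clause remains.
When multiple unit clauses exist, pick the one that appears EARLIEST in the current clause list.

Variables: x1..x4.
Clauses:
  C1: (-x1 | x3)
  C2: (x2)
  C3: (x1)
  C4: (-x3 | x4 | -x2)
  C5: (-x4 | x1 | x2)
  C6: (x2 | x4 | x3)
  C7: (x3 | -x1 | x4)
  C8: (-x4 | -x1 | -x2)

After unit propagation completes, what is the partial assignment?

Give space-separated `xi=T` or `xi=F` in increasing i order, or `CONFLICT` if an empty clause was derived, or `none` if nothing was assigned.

unit clause [2] forces x2=T; simplify:
  drop -2 from [-3, 4, -2] -> [-3, 4]
  drop -2 from [-4, -1, -2] -> [-4, -1]
  satisfied 3 clause(s); 5 remain; assigned so far: [2]
unit clause [1] forces x1=T; simplify:
  drop -1 from [-1, 3] -> [3]
  drop -1 from [3, -1, 4] -> [3, 4]
  drop -1 from [-4, -1] -> [-4]
  satisfied 1 clause(s); 4 remain; assigned so far: [1, 2]
unit clause [3] forces x3=T; simplify:
  drop -3 from [-3, 4] -> [4]
  satisfied 2 clause(s); 2 remain; assigned so far: [1, 2, 3]
unit clause [4] forces x4=T; simplify:
  drop -4 from [-4] -> [] (empty!)
  satisfied 1 clause(s); 1 remain; assigned so far: [1, 2, 3, 4]
CONFLICT (empty clause)

Answer: CONFLICT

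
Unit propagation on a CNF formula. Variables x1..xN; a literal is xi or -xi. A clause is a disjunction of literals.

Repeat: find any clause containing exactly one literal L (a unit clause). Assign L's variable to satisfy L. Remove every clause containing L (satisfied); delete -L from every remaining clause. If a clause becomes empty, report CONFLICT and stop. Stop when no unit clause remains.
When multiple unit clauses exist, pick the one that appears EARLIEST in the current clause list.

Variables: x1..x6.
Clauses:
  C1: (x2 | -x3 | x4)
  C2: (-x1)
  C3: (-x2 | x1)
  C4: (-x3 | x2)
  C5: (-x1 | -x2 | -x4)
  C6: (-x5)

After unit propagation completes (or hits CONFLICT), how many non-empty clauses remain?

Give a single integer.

unit clause [-1] forces x1=F; simplify:
  drop 1 from [-2, 1] -> [-2]
  satisfied 2 clause(s); 4 remain; assigned so far: [1]
unit clause [-2] forces x2=F; simplify:
  drop 2 from [2, -3, 4] -> [-3, 4]
  drop 2 from [-3, 2] -> [-3]
  satisfied 1 clause(s); 3 remain; assigned so far: [1, 2]
unit clause [-3] forces x3=F; simplify:
  satisfied 2 clause(s); 1 remain; assigned so far: [1, 2, 3]
unit clause [-5] forces x5=F; simplify:
  satisfied 1 clause(s); 0 remain; assigned so far: [1, 2, 3, 5]

Answer: 0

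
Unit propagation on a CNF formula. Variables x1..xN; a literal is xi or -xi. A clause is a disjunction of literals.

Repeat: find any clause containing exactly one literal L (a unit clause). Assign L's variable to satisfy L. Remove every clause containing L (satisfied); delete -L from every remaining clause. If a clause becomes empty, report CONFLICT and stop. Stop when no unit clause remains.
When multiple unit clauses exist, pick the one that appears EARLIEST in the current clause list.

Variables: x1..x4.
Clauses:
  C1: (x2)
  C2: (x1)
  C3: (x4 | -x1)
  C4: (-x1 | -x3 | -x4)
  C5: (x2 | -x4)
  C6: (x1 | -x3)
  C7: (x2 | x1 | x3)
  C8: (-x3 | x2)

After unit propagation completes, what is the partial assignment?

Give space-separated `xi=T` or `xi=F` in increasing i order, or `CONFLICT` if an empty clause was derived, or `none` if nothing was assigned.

Answer: x1=T x2=T x3=F x4=T

Derivation:
unit clause [2] forces x2=T; simplify:
  satisfied 4 clause(s); 4 remain; assigned so far: [2]
unit clause [1] forces x1=T; simplify:
  drop -1 from [4, -1] -> [4]
  drop -1 from [-1, -3, -4] -> [-3, -4]
  satisfied 2 clause(s); 2 remain; assigned so far: [1, 2]
unit clause [4] forces x4=T; simplify:
  drop -4 from [-3, -4] -> [-3]
  satisfied 1 clause(s); 1 remain; assigned so far: [1, 2, 4]
unit clause [-3] forces x3=F; simplify:
  satisfied 1 clause(s); 0 remain; assigned so far: [1, 2, 3, 4]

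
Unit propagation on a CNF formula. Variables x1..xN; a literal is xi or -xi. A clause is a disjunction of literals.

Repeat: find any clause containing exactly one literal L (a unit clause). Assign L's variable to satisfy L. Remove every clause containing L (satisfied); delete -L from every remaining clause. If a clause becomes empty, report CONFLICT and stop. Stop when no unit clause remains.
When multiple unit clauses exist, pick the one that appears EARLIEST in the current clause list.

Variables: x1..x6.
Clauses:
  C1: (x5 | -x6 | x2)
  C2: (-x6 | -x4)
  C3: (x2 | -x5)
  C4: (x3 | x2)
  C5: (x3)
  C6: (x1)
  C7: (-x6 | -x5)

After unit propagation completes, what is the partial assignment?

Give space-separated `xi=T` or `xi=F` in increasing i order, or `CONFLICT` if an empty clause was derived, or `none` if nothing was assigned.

Answer: x1=T x3=T

Derivation:
unit clause [3] forces x3=T; simplify:
  satisfied 2 clause(s); 5 remain; assigned so far: [3]
unit clause [1] forces x1=T; simplify:
  satisfied 1 clause(s); 4 remain; assigned so far: [1, 3]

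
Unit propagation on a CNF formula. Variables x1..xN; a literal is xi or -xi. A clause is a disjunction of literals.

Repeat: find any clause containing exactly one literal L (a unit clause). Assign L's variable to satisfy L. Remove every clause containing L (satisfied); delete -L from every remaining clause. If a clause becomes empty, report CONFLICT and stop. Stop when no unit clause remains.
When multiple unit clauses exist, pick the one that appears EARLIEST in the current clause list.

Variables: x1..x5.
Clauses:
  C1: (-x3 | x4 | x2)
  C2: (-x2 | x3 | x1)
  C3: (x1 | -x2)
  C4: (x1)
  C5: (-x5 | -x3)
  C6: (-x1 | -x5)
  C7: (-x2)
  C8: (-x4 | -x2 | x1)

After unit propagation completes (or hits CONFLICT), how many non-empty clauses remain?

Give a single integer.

unit clause [1] forces x1=T; simplify:
  drop -1 from [-1, -5] -> [-5]
  satisfied 4 clause(s); 4 remain; assigned so far: [1]
unit clause [-5] forces x5=F; simplify:
  satisfied 2 clause(s); 2 remain; assigned so far: [1, 5]
unit clause [-2] forces x2=F; simplify:
  drop 2 from [-3, 4, 2] -> [-3, 4]
  satisfied 1 clause(s); 1 remain; assigned so far: [1, 2, 5]

Answer: 1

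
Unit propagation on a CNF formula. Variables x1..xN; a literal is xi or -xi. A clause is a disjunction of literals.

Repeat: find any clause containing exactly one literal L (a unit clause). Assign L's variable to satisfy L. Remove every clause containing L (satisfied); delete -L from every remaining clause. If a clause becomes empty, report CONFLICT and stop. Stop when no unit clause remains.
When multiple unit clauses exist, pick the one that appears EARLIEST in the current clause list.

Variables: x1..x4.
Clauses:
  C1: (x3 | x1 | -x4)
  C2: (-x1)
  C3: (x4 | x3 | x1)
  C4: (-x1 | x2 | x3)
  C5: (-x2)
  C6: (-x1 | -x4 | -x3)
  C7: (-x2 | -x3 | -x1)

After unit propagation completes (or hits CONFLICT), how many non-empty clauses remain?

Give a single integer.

unit clause [-1] forces x1=F; simplify:
  drop 1 from [3, 1, -4] -> [3, -4]
  drop 1 from [4, 3, 1] -> [4, 3]
  satisfied 4 clause(s); 3 remain; assigned so far: [1]
unit clause [-2] forces x2=F; simplify:
  satisfied 1 clause(s); 2 remain; assigned so far: [1, 2]

Answer: 2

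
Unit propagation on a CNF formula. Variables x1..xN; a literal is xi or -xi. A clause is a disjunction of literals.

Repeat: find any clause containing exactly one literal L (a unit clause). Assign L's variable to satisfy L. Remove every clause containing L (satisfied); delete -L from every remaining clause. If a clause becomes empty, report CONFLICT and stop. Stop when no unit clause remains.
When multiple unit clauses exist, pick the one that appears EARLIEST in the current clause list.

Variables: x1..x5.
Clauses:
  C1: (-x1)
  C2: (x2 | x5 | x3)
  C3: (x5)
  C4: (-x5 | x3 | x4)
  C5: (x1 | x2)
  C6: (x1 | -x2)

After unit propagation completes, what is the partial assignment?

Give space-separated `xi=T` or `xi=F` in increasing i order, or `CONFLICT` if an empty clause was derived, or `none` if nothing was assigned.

unit clause [-1] forces x1=F; simplify:
  drop 1 from [1, 2] -> [2]
  drop 1 from [1, -2] -> [-2]
  satisfied 1 clause(s); 5 remain; assigned so far: [1]
unit clause [5] forces x5=T; simplify:
  drop -5 from [-5, 3, 4] -> [3, 4]
  satisfied 2 clause(s); 3 remain; assigned so far: [1, 5]
unit clause [2] forces x2=T; simplify:
  drop -2 from [-2] -> [] (empty!)
  satisfied 1 clause(s); 2 remain; assigned so far: [1, 2, 5]
CONFLICT (empty clause)

Answer: CONFLICT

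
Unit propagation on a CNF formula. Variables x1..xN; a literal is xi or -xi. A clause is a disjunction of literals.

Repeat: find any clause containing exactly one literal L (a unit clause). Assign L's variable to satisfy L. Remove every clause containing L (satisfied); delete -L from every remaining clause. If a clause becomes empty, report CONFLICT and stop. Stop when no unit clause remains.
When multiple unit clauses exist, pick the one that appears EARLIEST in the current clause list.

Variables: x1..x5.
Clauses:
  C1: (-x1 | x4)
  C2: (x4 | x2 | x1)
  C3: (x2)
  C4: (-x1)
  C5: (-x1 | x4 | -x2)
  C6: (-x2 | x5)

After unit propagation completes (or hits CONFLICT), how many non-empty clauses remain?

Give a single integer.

Answer: 0

Derivation:
unit clause [2] forces x2=T; simplify:
  drop -2 from [-1, 4, -2] -> [-1, 4]
  drop -2 from [-2, 5] -> [5]
  satisfied 2 clause(s); 4 remain; assigned so far: [2]
unit clause [-1] forces x1=F; simplify:
  satisfied 3 clause(s); 1 remain; assigned so far: [1, 2]
unit clause [5] forces x5=T; simplify:
  satisfied 1 clause(s); 0 remain; assigned so far: [1, 2, 5]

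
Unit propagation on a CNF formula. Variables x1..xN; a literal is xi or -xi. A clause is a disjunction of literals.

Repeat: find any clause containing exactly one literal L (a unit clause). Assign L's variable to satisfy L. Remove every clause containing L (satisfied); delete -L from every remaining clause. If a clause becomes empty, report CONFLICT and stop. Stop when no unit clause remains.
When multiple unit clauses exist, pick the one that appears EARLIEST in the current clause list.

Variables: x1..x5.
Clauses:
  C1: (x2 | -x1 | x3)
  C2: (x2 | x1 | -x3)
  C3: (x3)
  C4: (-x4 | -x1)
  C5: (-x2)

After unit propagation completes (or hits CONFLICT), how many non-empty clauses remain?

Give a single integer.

unit clause [3] forces x3=T; simplify:
  drop -3 from [2, 1, -3] -> [2, 1]
  satisfied 2 clause(s); 3 remain; assigned so far: [3]
unit clause [-2] forces x2=F; simplify:
  drop 2 from [2, 1] -> [1]
  satisfied 1 clause(s); 2 remain; assigned so far: [2, 3]
unit clause [1] forces x1=T; simplify:
  drop -1 from [-4, -1] -> [-4]
  satisfied 1 clause(s); 1 remain; assigned so far: [1, 2, 3]
unit clause [-4] forces x4=F; simplify:
  satisfied 1 clause(s); 0 remain; assigned so far: [1, 2, 3, 4]

Answer: 0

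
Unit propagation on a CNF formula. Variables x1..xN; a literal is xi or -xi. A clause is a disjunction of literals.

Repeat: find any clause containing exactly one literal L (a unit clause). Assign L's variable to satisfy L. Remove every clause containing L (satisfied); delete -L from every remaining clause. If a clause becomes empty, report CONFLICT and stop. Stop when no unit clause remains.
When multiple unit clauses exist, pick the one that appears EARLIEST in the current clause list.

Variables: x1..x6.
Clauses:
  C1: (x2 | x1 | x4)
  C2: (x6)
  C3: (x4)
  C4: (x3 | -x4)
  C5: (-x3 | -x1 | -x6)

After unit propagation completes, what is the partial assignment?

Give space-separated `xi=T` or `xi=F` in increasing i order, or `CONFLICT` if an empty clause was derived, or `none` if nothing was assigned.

unit clause [6] forces x6=T; simplify:
  drop -6 from [-3, -1, -6] -> [-3, -1]
  satisfied 1 clause(s); 4 remain; assigned so far: [6]
unit clause [4] forces x4=T; simplify:
  drop -4 from [3, -4] -> [3]
  satisfied 2 clause(s); 2 remain; assigned so far: [4, 6]
unit clause [3] forces x3=T; simplify:
  drop -3 from [-3, -1] -> [-1]
  satisfied 1 clause(s); 1 remain; assigned so far: [3, 4, 6]
unit clause [-1] forces x1=F; simplify:
  satisfied 1 clause(s); 0 remain; assigned so far: [1, 3, 4, 6]

Answer: x1=F x3=T x4=T x6=T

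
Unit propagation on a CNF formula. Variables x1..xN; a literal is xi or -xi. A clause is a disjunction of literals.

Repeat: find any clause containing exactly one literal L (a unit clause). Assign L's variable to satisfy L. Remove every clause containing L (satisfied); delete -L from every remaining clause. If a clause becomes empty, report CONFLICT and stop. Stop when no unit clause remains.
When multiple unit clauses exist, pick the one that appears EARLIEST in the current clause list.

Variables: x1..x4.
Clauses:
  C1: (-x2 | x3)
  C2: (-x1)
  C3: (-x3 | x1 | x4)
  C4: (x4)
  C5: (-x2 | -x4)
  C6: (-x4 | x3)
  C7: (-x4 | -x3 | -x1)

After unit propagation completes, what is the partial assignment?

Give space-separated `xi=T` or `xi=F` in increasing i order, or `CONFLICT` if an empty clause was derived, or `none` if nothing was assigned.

unit clause [-1] forces x1=F; simplify:
  drop 1 from [-3, 1, 4] -> [-3, 4]
  satisfied 2 clause(s); 5 remain; assigned so far: [1]
unit clause [4] forces x4=T; simplify:
  drop -4 from [-2, -4] -> [-2]
  drop -4 from [-4, 3] -> [3]
  satisfied 2 clause(s); 3 remain; assigned so far: [1, 4]
unit clause [-2] forces x2=F; simplify:
  satisfied 2 clause(s); 1 remain; assigned so far: [1, 2, 4]
unit clause [3] forces x3=T; simplify:
  satisfied 1 clause(s); 0 remain; assigned so far: [1, 2, 3, 4]

Answer: x1=F x2=F x3=T x4=T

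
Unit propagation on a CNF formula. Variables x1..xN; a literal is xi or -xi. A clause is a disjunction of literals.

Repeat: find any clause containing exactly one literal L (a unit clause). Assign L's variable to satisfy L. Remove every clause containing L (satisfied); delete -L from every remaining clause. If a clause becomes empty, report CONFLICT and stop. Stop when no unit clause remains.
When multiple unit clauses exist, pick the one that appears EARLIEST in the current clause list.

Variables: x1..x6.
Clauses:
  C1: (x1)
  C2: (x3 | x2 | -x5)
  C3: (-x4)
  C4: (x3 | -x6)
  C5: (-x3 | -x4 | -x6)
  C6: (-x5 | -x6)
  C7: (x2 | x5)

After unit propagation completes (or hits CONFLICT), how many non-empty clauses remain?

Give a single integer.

Answer: 4

Derivation:
unit clause [1] forces x1=T; simplify:
  satisfied 1 clause(s); 6 remain; assigned so far: [1]
unit clause [-4] forces x4=F; simplify:
  satisfied 2 clause(s); 4 remain; assigned so far: [1, 4]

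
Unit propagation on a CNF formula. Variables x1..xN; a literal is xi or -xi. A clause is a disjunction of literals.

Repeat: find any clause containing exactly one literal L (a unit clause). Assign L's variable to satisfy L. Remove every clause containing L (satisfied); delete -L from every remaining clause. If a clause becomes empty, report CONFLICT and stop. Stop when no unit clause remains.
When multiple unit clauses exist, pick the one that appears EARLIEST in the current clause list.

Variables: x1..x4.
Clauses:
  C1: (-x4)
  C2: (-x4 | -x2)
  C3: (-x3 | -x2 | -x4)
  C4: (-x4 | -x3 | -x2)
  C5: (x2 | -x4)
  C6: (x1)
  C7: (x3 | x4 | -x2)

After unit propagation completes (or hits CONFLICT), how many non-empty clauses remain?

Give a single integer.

unit clause [-4] forces x4=F; simplify:
  drop 4 from [3, 4, -2] -> [3, -2]
  satisfied 5 clause(s); 2 remain; assigned so far: [4]
unit clause [1] forces x1=T; simplify:
  satisfied 1 clause(s); 1 remain; assigned so far: [1, 4]

Answer: 1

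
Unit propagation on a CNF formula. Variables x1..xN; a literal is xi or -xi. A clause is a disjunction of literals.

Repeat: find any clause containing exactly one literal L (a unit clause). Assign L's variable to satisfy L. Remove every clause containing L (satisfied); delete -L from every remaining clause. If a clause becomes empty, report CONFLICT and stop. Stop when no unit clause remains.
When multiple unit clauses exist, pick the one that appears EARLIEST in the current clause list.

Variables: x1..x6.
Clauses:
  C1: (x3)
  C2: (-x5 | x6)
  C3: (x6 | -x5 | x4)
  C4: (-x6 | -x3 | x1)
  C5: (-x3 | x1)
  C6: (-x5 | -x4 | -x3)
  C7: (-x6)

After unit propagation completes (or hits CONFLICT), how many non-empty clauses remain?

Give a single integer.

unit clause [3] forces x3=T; simplify:
  drop -3 from [-6, -3, 1] -> [-6, 1]
  drop -3 from [-3, 1] -> [1]
  drop -3 from [-5, -4, -3] -> [-5, -4]
  satisfied 1 clause(s); 6 remain; assigned so far: [3]
unit clause [1] forces x1=T; simplify:
  satisfied 2 clause(s); 4 remain; assigned so far: [1, 3]
unit clause [-6] forces x6=F; simplify:
  drop 6 from [-5, 6] -> [-5]
  drop 6 from [6, -5, 4] -> [-5, 4]
  satisfied 1 clause(s); 3 remain; assigned so far: [1, 3, 6]
unit clause [-5] forces x5=F; simplify:
  satisfied 3 clause(s); 0 remain; assigned so far: [1, 3, 5, 6]

Answer: 0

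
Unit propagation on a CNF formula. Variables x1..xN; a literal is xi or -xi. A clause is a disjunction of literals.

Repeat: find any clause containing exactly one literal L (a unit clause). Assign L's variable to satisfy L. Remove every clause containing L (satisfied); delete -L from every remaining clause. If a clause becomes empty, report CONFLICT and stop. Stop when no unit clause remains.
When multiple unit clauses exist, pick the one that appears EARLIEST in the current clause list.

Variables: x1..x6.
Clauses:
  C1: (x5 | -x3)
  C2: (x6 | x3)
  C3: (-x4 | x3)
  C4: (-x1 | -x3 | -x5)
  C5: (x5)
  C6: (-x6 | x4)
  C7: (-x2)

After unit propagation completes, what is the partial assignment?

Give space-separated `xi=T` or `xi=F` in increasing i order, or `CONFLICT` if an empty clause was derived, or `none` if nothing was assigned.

Answer: x2=F x5=T

Derivation:
unit clause [5] forces x5=T; simplify:
  drop -5 from [-1, -3, -5] -> [-1, -3]
  satisfied 2 clause(s); 5 remain; assigned so far: [5]
unit clause [-2] forces x2=F; simplify:
  satisfied 1 clause(s); 4 remain; assigned so far: [2, 5]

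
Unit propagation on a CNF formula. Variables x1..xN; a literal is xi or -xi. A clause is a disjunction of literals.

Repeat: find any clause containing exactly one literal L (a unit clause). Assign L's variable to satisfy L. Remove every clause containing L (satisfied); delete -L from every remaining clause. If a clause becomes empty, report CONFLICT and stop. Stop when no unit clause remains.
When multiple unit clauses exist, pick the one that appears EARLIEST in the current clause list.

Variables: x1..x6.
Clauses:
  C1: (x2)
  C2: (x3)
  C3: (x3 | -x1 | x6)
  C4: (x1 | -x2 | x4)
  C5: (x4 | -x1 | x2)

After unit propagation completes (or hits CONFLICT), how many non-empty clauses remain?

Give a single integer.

Answer: 1

Derivation:
unit clause [2] forces x2=T; simplify:
  drop -2 from [1, -2, 4] -> [1, 4]
  satisfied 2 clause(s); 3 remain; assigned so far: [2]
unit clause [3] forces x3=T; simplify:
  satisfied 2 clause(s); 1 remain; assigned so far: [2, 3]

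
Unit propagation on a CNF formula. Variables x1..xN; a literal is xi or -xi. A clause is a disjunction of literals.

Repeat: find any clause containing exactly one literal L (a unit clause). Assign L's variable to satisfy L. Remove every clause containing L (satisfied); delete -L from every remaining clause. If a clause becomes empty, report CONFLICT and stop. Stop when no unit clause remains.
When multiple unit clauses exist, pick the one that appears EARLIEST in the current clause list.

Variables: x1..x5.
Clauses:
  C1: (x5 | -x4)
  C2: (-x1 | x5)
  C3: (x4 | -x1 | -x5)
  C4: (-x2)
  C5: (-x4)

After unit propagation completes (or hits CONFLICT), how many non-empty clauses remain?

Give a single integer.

unit clause [-2] forces x2=F; simplify:
  satisfied 1 clause(s); 4 remain; assigned so far: [2]
unit clause [-4] forces x4=F; simplify:
  drop 4 from [4, -1, -5] -> [-1, -5]
  satisfied 2 clause(s); 2 remain; assigned so far: [2, 4]

Answer: 2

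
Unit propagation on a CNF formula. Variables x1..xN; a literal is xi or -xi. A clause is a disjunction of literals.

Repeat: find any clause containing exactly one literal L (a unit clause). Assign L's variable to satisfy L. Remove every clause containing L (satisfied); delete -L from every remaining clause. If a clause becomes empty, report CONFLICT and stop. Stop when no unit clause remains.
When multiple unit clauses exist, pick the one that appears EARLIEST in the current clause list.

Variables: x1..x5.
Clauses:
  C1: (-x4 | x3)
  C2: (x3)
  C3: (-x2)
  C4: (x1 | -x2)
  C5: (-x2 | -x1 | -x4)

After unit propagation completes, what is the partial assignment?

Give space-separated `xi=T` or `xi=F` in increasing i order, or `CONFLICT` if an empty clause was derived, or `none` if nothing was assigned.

unit clause [3] forces x3=T; simplify:
  satisfied 2 clause(s); 3 remain; assigned so far: [3]
unit clause [-2] forces x2=F; simplify:
  satisfied 3 clause(s); 0 remain; assigned so far: [2, 3]

Answer: x2=F x3=T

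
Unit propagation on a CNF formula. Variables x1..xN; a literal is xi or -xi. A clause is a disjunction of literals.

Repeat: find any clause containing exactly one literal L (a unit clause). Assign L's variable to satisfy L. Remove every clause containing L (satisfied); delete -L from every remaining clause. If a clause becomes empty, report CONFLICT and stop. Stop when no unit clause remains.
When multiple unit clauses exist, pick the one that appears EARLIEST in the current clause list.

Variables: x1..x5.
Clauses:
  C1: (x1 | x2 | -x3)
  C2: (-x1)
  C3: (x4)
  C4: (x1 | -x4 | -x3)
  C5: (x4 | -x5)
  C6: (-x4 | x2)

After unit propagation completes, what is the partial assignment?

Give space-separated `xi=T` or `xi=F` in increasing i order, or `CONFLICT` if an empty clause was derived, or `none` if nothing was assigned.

unit clause [-1] forces x1=F; simplify:
  drop 1 from [1, 2, -3] -> [2, -3]
  drop 1 from [1, -4, -3] -> [-4, -3]
  satisfied 1 clause(s); 5 remain; assigned so far: [1]
unit clause [4] forces x4=T; simplify:
  drop -4 from [-4, -3] -> [-3]
  drop -4 from [-4, 2] -> [2]
  satisfied 2 clause(s); 3 remain; assigned so far: [1, 4]
unit clause [-3] forces x3=F; simplify:
  satisfied 2 clause(s); 1 remain; assigned so far: [1, 3, 4]
unit clause [2] forces x2=T; simplify:
  satisfied 1 clause(s); 0 remain; assigned so far: [1, 2, 3, 4]

Answer: x1=F x2=T x3=F x4=T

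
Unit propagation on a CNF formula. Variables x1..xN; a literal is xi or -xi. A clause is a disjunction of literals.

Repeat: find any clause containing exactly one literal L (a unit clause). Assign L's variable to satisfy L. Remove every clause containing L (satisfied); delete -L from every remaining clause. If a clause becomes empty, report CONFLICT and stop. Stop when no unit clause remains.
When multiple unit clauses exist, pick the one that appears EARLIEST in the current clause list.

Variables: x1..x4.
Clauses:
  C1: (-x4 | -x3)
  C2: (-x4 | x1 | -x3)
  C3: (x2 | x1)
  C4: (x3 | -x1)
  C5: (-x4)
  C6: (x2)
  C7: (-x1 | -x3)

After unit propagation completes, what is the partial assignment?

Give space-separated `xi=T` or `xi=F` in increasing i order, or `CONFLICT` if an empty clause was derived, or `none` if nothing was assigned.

unit clause [-4] forces x4=F; simplify:
  satisfied 3 clause(s); 4 remain; assigned so far: [4]
unit clause [2] forces x2=T; simplify:
  satisfied 2 clause(s); 2 remain; assigned so far: [2, 4]

Answer: x2=T x4=F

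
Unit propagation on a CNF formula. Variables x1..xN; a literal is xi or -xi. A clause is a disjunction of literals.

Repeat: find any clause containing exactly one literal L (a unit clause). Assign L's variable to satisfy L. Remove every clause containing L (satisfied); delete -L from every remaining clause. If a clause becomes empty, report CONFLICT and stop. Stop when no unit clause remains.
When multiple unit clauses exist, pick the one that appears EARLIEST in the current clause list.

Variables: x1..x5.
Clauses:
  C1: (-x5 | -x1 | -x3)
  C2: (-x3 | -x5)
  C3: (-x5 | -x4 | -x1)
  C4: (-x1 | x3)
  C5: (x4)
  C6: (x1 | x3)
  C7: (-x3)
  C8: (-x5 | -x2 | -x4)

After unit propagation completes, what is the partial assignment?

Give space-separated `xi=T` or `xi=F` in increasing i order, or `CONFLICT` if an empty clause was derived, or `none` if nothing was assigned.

unit clause [4] forces x4=T; simplify:
  drop -4 from [-5, -4, -1] -> [-5, -1]
  drop -4 from [-5, -2, -4] -> [-5, -2]
  satisfied 1 clause(s); 7 remain; assigned so far: [4]
unit clause [-3] forces x3=F; simplify:
  drop 3 from [-1, 3] -> [-1]
  drop 3 from [1, 3] -> [1]
  satisfied 3 clause(s); 4 remain; assigned so far: [3, 4]
unit clause [-1] forces x1=F; simplify:
  drop 1 from [1] -> [] (empty!)
  satisfied 2 clause(s); 2 remain; assigned so far: [1, 3, 4]
CONFLICT (empty clause)

Answer: CONFLICT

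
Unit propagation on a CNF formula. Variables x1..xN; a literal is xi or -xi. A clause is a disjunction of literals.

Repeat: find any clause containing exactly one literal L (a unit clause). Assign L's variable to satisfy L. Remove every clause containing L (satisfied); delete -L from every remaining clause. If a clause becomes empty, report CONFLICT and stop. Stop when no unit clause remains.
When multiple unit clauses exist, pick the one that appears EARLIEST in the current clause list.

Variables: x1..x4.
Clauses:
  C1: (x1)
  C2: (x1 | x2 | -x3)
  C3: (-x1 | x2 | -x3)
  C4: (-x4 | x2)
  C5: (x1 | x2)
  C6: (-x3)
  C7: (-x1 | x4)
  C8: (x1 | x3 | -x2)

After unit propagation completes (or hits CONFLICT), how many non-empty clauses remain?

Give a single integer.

unit clause [1] forces x1=T; simplify:
  drop -1 from [-1, 2, -3] -> [2, -3]
  drop -1 from [-1, 4] -> [4]
  satisfied 4 clause(s); 4 remain; assigned so far: [1]
unit clause [-3] forces x3=F; simplify:
  satisfied 2 clause(s); 2 remain; assigned so far: [1, 3]
unit clause [4] forces x4=T; simplify:
  drop -4 from [-4, 2] -> [2]
  satisfied 1 clause(s); 1 remain; assigned so far: [1, 3, 4]
unit clause [2] forces x2=T; simplify:
  satisfied 1 clause(s); 0 remain; assigned so far: [1, 2, 3, 4]

Answer: 0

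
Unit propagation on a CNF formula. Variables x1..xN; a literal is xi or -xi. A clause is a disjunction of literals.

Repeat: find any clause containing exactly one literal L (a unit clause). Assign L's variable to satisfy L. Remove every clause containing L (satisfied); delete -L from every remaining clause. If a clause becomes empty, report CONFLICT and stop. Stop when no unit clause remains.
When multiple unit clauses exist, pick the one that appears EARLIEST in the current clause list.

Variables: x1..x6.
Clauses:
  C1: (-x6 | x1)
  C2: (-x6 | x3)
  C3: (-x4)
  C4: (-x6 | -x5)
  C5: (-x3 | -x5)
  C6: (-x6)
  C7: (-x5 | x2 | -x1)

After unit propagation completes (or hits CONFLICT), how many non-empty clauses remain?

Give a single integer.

Answer: 2

Derivation:
unit clause [-4] forces x4=F; simplify:
  satisfied 1 clause(s); 6 remain; assigned so far: [4]
unit clause [-6] forces x6=F; simplify:
  satisfied 4 clause(s); 2 remain; assigned so far: [4, 6]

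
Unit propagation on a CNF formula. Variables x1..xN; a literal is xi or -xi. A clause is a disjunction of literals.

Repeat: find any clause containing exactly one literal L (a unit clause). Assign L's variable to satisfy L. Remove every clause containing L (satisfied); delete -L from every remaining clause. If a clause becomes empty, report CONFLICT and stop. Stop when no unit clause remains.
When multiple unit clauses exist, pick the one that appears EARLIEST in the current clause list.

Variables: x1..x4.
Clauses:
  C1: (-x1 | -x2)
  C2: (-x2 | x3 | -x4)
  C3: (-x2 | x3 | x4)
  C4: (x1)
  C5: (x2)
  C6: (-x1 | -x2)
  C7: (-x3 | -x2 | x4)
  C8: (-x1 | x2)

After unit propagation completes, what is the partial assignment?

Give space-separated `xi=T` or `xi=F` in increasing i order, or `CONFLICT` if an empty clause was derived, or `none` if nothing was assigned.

unit clause [1] forces x1=T; simplify:
  drop -1 from [-1, -2] -> [-2]
  drop -1 from [-1, -2] -> [-2]
  drop -1 from [-1, 2] -> [2]
  satisfied 1 clause(s); 7 remain; assigned so far: [1]
unit clause [-2] forces x2=F; simplify:
  drop 2 from [2] -> [] (empty!)
  drop 2 from [2] -> [] (empty!)
  satisfied 5 clause(s); 2 remain; assigned so far: [1, 2]
CONFLICT (empty clause)

Answer: CONFLICT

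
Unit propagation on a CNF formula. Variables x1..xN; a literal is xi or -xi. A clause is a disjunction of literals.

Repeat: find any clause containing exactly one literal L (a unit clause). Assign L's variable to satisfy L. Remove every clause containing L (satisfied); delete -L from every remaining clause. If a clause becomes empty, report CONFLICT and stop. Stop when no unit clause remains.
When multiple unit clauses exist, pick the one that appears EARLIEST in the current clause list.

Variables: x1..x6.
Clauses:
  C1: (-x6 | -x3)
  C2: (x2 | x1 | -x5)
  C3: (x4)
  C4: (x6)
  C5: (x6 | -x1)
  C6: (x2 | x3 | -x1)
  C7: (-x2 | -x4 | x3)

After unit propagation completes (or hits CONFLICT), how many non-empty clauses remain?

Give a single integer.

Answer: 0

Derivation:
unit clause [4] forces x4=T; simplify:
  drop -4 from [-2, -4, 3] -> [-2, 3]
  satisfied 1 clause(s); 6 remain; assigned so far: [4]
unit clause [6] forces x6=T; simplify:
  drop -6 from [-6, -3] -> [-3]
  satisfied 2 clause(s); 4 remain; assigned so far: [4, 6]
unit clause [-3] forces x3=F; simplify:
  drop 3 from [2, 3, -1] -> [2, -1]
  drop 3 from [-2, 3] -> [-2]
  satisfied 1 clause(s); 3 remain; assigned so far: [3, 4, 6]
unit clause [-2] forces x2=F; simplify:
  drop 2 from [2, 1, -5] -> [1, -5]
  drop 2 from [2, -1] -> [-1]
  satisfied 1 clause(s); 2 remain; assigned so far: [2, 3, 4, 6]
unit clause [-1] forces x1=F; simplify:
  drop 1 from [1, -5] -> [-5]
  satisfied 1 clause(s); 1 remain; assigned so far: [1, 2, 3, 4, 6]
unit clause [-5] forces x5=F; simplify:
  satisfied 1 clause(s); 0 remain; assigned so far: [1, 2, 3, 4, 5, 6]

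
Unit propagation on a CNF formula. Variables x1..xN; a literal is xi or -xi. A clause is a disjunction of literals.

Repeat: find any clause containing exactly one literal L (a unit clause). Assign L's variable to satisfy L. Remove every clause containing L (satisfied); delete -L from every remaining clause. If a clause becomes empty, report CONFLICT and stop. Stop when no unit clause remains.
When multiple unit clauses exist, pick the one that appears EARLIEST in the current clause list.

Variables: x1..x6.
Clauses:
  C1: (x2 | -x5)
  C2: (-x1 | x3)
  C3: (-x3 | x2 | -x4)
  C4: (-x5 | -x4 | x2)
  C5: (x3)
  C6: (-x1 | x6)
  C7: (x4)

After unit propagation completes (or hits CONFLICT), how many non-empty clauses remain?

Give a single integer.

Answer: 1

Derivation:
unit clause [3] forces x3=T; simplify:
  drop -3 from [-3, 2, -4] -> [2, -4]
  satisfied 2 clause(s); 5 remain; assigned so far: [3]
unit clause [4] forces x4=T; simplify:
  drop -4 from [2, -4] -> [2]
  drop -4 from [-5, -4, 2] -> [-5, 2]
  satisfied 1 clause(s); 4 remain; assigned so far: [3, 4]
unit clause [2] forces x2=T; simplify:
  satisfied 3 clause(s); 1 remain; assigned so far: [2, 3, 4]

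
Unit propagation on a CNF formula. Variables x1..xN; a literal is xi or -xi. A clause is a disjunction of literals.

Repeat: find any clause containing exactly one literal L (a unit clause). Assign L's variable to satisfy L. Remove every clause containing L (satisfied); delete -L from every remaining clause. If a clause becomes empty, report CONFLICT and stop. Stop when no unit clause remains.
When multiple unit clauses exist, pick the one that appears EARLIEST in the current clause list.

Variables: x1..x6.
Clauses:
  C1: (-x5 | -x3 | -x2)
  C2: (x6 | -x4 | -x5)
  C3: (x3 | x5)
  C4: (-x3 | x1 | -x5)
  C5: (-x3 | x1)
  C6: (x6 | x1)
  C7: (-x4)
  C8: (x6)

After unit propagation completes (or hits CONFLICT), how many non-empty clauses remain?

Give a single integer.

unit clause [-4] forces x4=F; simplify:
  satisfied 2 clause(s); 6 remain; assigned so far: [4]
unit clause [6] forces x6=T; simplify:
  satisfied 2 clause(s); 4 remain; assigned so far: [4, 6]

Answer: 4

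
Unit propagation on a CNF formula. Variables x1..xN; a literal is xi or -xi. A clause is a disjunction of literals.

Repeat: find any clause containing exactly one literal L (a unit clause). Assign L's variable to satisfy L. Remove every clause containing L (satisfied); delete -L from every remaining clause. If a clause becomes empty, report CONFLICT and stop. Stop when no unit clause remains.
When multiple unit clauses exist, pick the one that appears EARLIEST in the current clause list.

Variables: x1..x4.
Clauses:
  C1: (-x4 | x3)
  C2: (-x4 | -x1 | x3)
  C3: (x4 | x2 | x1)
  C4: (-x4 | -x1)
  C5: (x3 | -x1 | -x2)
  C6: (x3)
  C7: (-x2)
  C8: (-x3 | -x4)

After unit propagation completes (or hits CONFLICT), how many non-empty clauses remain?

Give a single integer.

unit clause [3] forces x3=T; simplify:
  drop -3 from [-3, -4] -> [-4]
  satisfied 4 clause(s); 4 remain; assigned so far: [3]
unit clause [-2] forces x2=F; simplify:
  drop 2 from [4, 2, 1] -> [4, 1]
  satisfied 1 clause(s); 3 remain; assigned so far: [2, 3]
unit clause [-4] forces x4=F; simplify:
  drop 4 from [4, 1] -> [1]
  satisfied 2 clause(s); 1 remain; assigned so far: [2, 3, 4]
unit clause [1] forces x1=T; simplify:
  satisfied 1 clause(s); 0 remain; assigned so far: [1, 2, 3, 4]

Answer: 0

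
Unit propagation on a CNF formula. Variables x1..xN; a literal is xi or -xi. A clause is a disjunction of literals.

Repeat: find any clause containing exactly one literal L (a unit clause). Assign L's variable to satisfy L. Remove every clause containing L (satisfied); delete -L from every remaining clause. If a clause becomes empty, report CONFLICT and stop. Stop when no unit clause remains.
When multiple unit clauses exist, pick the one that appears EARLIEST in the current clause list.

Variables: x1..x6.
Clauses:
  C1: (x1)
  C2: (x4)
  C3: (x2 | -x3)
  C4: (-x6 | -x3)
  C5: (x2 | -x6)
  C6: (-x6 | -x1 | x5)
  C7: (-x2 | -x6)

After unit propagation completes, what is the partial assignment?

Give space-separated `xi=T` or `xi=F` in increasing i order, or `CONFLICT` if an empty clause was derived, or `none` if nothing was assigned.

Answer: x1=T x4=T

Derivation:
unit clause [1] forces x1=T; simplify:
  drop -1 from [-6, -1, 5] -> [-6, 5]
  satisfied 1 clause(s); 6 remain; assigned so far: [1]
unit clause [4] forces x4=T; simplify:
  satisfied 1 clause(s); 5 remain; assigned so far: [1, 4]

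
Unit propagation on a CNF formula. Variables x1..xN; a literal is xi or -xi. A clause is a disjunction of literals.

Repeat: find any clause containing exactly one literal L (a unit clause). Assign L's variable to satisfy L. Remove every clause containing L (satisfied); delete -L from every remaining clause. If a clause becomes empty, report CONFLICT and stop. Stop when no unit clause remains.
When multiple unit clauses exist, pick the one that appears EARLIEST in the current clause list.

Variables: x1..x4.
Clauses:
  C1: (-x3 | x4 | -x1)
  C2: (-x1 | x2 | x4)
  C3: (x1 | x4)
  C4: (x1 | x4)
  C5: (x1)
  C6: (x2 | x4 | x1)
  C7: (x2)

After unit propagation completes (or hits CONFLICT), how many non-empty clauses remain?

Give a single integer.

Answer: 1

Derivation:
unit clause [1] forces x1=T; simplify:
  drop -1 from [-3, 4, -1] -> [-3, 4]
  drop -1 from [-1, 2, 4] -> [2, 4]
  satisfied 4 clause(s); 3 remain; assigned so far: [1]
unit clause [2] forces x2=T; simplify:
  satisfied 2 clause(s); 1 remain; assigned so far: [1, 2]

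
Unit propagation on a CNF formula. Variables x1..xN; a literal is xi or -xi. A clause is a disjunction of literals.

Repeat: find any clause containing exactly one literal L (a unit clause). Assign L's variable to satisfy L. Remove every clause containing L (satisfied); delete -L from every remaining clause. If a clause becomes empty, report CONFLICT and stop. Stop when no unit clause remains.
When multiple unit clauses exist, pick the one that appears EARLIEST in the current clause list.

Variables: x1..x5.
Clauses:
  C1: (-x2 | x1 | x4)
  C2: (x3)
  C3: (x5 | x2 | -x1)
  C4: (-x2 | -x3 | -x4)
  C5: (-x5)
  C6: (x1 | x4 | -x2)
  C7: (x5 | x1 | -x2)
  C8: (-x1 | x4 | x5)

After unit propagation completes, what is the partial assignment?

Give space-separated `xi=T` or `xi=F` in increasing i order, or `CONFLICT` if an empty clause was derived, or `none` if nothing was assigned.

Answer: x3=T x5=F

Derivation:
unit clause [3] forces x3=T; simplify:
  drop -3 from [-2, -3, -4] -> [-2, -4]
  satisfied 1 clause(s); 7 remain; assigned so far: [3]
unit clause [-5] forces x5=F; simplify:
  drop 5 from [5, 2, -1] -> [2, -1]
  drop 5 from [5, 1, -2] -> [1, -2]
  drop 5 from [-1, 4, 5] -> [-1, 4]
  satisfied 1 clause(s); 6 remain; assigned so far: [3, 5]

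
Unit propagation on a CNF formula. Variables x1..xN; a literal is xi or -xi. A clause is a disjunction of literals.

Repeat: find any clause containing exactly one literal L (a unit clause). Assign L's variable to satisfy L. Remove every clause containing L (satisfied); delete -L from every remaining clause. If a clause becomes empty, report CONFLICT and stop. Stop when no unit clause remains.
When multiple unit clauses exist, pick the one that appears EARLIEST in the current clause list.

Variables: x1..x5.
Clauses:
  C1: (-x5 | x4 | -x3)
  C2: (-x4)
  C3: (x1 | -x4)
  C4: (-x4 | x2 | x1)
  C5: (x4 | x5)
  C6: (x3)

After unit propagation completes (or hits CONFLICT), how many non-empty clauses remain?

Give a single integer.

Answer: 0

Derivation:
unit clause [-4] forces x4=F; simplify:
  drop 4 from [-5, 4, -3] -> [-5, -3]
  drop 4 from [4, 5] -> [5]
  satisfied 3 clause(s); 3 remain; assigned so far: [4]
unit clause [5] forces x5=T; simplify:
  drop -5 from [-5, -3] -> [-3]
  satisfied 1 clause(s); 2 remain; assigned so far: [4, 5]
unit clause [-3] forces x3=F; simplify:
  drop 3 from [3] -> [] (empty!)
  satisfied 1 clause(s); 1 remain; assigned so far: [3, 4, 5]
CONFLICT (empty clause)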